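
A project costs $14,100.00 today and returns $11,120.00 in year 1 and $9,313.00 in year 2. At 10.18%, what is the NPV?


Formula: NPV = C0 + C1/(1+r) + C2/(1+r)^2
Discount C1: $11,120.00 / (1 + 0.1018) = $10,092.58
Discount C2: $9,313.00 / (1 + 0.1018)^2 = $7,671.57
NPV = -$14,100.00 + $10,092.58 + $7,671.57 = $3,664.14

$3,664.14


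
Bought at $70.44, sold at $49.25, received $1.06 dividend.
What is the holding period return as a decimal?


Formula: HPR = (P1 - P0 + D) / P0
Gain: $49.25 - $70.44 + $1.06 = -$20.13
HPR = -$20.13 / $70.44 = -0.2858

-0.2858


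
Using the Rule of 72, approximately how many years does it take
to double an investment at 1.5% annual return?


Formula: Years ≈ 72 / r
Substituting: Years ≈ 72 / 1.5
Years ≈ 48.0

48.0 years


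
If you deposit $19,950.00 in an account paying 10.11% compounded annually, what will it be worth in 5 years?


Formula: FV = P * (1 + r)^n
Substituting: FV = $19,950.00 * (1 + 0.1011)^5
Growth factor: (1.1011)^5 = 1.618579
FV = $19,950.00 * 1.618579 = $32,290.64

$32,290.64


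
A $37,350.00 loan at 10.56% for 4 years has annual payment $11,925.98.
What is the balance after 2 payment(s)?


Formula: Balance = PV*(1+r)^k - PMT*((1+r)^k - 1)/r
Growth: (1 + 0.1056)^2 = 1.222351
Accumulated factor: ((1+r)^k - 1)/r = 2.1056
Balance = $37,350.00 * 1.222351 - $11,925.98 * 2.1056
Balance = $20,543.48

$20,543.48


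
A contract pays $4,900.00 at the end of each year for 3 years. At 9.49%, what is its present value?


Formula: PV = PMT * (1 - (1+r)^(-n)) / r
Discount factor: (1 + 0.0949)^(-3) = 0.761863
Bracket: 1 - 0.761863 = 0.238137
PV = $4,900.00 * 0.238137 / 0.0949 = $12,295.82

$12,295.82


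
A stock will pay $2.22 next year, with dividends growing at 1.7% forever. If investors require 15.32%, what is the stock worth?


Formula: P = D1 / (r - g)
Spread: r - g = 0.1532 - 0.017 = 0.1362
Substituting: P = $2.22 / 0.1362
P = $16.30

$16.30


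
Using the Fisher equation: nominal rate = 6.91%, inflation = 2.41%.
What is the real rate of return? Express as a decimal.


Formula: (1 + r_real) = (1 + r_nom) / (1 + inflation)
Substituting: (1 + r_real) = 1.0691 / 1.0241
(1 + r_real) = 1.043941
r_real = 1.043941 - 1 = 0.043941

0.043941


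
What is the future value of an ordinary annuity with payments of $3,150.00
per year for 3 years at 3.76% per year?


Formula: FV = PMT * ((1+r)^n - 1) / r
Growth factor: (1 + 0.0376)^3 = 1.117094
Numerator: 1.117094 - 1 = 0.117094
FV = $3,150.00 * 0.117094 / 0.0376 = $9,809.77

$9,809.77


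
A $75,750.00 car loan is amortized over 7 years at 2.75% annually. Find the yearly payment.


Formula: PMT = PV * r / (1 - (1+r)^(-n))
Denominator: 1 - (1 + 0.0275)^(-7) = 0.172959
Numerator: $75,750.00 * 0.0275 = 2083.125
PMT = 2083.125 / 0.172959 = $12,044.06

$12,044.06


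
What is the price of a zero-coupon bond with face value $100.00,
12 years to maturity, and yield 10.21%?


Formula: Price = FV / (1 + r)^n
Substituting: Price = $100.00 / (1 + 0.1021)^12
Discount factor: (1.1021)^12 = 3.211087
Price = $100.00 / 3.211087 = $31.14

$31.14


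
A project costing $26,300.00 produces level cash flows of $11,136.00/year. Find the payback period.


Formula: Payback = investment / annual cash flow
Substituting: Payback = $26,300.00 / $11,136.00
Payback = 2.3617 years

2.3617 years


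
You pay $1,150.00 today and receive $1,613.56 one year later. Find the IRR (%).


Formula: IRR = C1/C0 - 1
Substituting: IRR = $1,613.56 / $1,150.00 - 1
Ratio: 1.403096 - 1 = 0.403096
IRR = 40.3096%

40.3096%


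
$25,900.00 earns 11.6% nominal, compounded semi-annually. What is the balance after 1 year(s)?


Formula: FV = P * (1 + r/m)^(m*t)
Period rate: r/m = 0.116 / 2 = 0.058
Total periods: m*t = 2 * 1 = 2
Growth factor: (1 + 0.058)^2 = 1.119364
FV = $25,900.00 * 1.119364 = $28,991.53

$28,991.53


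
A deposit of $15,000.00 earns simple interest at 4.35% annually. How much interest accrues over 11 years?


Formula: I = P * r * t
Substituting: I = $15,000.00 * 0.0435 * 11
Step: I = $15,000.00 * 0.4785
I = $7,177.50

$7,177.50


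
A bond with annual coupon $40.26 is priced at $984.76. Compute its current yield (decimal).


Formula: Current yield = annual coupon / price
Substituting: CY = $40.26 / $984.76
CY = 0.040883

0.040883


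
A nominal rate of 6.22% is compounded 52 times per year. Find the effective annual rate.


Formula: EAR = (1 + r/m)^m - 1
Period rate: r/m = 0.0622 / 52 = 0.001196
Compounding: (1 + 0.001196)^52 = 1.064136
EAR = 1.064136 - 1 = 0.064136

0.064136


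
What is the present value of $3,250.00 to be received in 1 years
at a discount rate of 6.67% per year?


Formula: PV = FV / (1 + r)^n
Substituting: PV = $3,250.00 / (1 + 0.0667)^1
Discount factor: (1.0667)^1 = 1.0667
PV = $3,250.00 / 1.0667 = $3,046.78

$3,046.78


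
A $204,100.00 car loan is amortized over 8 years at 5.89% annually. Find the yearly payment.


Formula: PMT = PV * r / (1 - (1+r)^(-n))
Denominator: 1 - (1 + 0.0589)^(-8) = 0.367355
Numerator: $204,100.00 * 0.0589 = 12021.49
PMT = 12021.49 / 0.367355 = $32,724.49

$32,724.49


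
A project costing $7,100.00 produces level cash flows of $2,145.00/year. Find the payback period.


Formula: Payback = investment / annual cash flow
Substituting: Payback = $7,100.00 / $2,145.00
Payback = 3.31 years

3.31 years


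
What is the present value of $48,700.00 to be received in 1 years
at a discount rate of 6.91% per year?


Formula: PV = FV / (1 + r)^n
Substituting: PV = $48,700.00 / (1 + 0.0691)^1
Discount factor: (1.0691)^1 = 1.0691
PV = $48,700.00 / 1.0691 = $45,552.33

$45,552.33


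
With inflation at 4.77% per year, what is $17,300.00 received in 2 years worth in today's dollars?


Formula: Real value = nominal / (1 + inflation)^years
Price level: (1 + 0.0477)^2 = 1.097675
Real value = $17,300.00 / 1.097675 = $15,760.58

$15,760.58


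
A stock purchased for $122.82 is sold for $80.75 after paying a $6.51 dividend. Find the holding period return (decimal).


Formula: HPR = (P1 - P0 + D) / P0
Gain: $80.75 - $122.82 + $6.51 = -$35.56
HPR = -$35.56 / $122.82 = -0.2895

-0.2895


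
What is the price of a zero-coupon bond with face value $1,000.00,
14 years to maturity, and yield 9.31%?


Formula: Price = FV / (1 + r)^n
Substituting: Price = $1,000.00 / (1 + 0.0931)^14
Discount factor: (1.0931)^14 = 3.477271
Price = $1,000.00 / 3.477271 = $287.58

$287.58


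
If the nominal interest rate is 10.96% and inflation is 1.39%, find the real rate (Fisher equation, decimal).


Formula: (1 + r_real) = (1 + r_nom) / (1 + inflation)
Substituting: (1 + r_real) = 1.1096 / 1.0139
(1 + r_real) = 1.094388
r_real = 1.094388 - 1 = 0.094388

0.094388


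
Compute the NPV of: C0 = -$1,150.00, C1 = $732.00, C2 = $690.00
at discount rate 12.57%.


Formula: NPV = C0 + C1/(1+r) + C2/(1+r)^2
Discount C1: $732.00 / (1 + 0.1257) = $650.26
Discount C2: $690.00 / (1 + 0.1257)^2 = $544.51
NPV = -$1,150.00 + $650.26 + $544.51 = $44.77

$44.77


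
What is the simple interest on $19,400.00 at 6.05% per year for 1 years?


Formula: I = P * r * t
Substituting: I = $19,400.00 * 0.0605 * 1
Step: I = $19,400.00 * 0.0605
I = $1,173.70

$1,173.70


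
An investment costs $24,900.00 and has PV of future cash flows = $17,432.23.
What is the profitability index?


Formula: PI = PV(cash flows) / initial investment
Substituting: PI = $17,432.23 / $24,900.00
PI = 0.7001

0.7001


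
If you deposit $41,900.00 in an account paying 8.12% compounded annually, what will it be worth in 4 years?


Formula: FV = P * (1 + r)^n
Substituting: FV = $41,900.00 * (1 + 0.0812)^4
Growth factor: (1.0812)^4 = 1.366546
FV = $41,900.00 * 1.366546 = $57,258.26

$57,258.26


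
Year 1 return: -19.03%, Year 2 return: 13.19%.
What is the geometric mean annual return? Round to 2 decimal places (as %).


Formula: Geometric mean = ((1+r1)*(1+r2))^(1/2) - 1
Product: (1 + -0.1903) * (1 + 0.1319) = 0.8097 * 1.1319 = 0.916499
Square root: 0.916499^0.5 = 0.95734
Geometric mean = 0.95734 - 1 = -0.04266
As percentage: -4.27%

-4.27%


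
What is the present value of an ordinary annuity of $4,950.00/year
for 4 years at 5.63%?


Formula: PV = PMT * (1 - (1+r)^(-n)) / r
Discount factor: (1 + 0.0563)^(-4) = 0.80325
Bracket: 1 - 0.80325 = 0.19675
PV = $4,950.00 * 0.19675 / 0.0563 = $17,298.60

$17,298.60


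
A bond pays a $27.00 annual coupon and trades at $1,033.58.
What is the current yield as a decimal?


Formula: Current yield = annual coupon / price
Substituting: CY = $27.00 / $1,033.58
CY = 0.026123

0.026123


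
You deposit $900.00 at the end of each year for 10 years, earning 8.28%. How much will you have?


Formula: FV = PMT * ((1+r)^n - 1) / r
Growth factor: (1 + 0.0828)^10 = 2.215555
Numerator: 2.215555 - 1 = 1.215555
FV = $900.00 * 1.215555 / 0.0828 = $13,212.55

$13,212.55


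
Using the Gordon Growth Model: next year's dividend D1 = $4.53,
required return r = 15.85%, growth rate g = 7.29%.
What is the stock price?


Formula: P = D1 / (r - g)
Spread: r - g = 0.1585 - 0.0729 = 0.0856
Substituting: P = $4.53 / 0.0856
P = $52.92

$52.92


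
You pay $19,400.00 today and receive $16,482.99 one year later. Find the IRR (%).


Formula: IRR = C1/C0 - 1
Substituting: IRR = $16,482.99 / $19,400.00 - 1
Ratio: 0.849639 - 1 = -0.150361
IRR = -15.0361%

-15.0361%


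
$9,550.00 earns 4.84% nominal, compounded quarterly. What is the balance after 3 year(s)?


Formula: FV = P * (1 + r/m)^(m*t)
Period rate: r/m = 0.0484 / 4 = 0.0121
Total periods: m*t = 4 * 3 = 12
Growth factor: (1 + 0.0121)^12 = 1.155264
FV = $9,550.00 * 1.155264 = $11,032.77

$11,032.77


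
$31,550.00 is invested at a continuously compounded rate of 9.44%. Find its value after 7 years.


Formula: FV = P * e^(r*t)
Exponent: r*t = 0.0944 * 7 = 0.6608
e^(0.6608) = 1.936341
FV = $31,550.00 * 1.936341 = $61,091.55

$61,091.55


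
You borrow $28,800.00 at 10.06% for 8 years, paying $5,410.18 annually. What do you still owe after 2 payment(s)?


Formula: Balance = PV*(1+r)^k - PMT*((1+r)^k - 1)/r
Growth: (1 + 0.1006)^2 = 1.21132
Accumulated factor: ((1+r)^k - 1)/r = 2.1006
Balance = $28,800.00 * 1.21132 - $5,410.18 * 2.1006
Balance = $23,521.40

$23,521.40


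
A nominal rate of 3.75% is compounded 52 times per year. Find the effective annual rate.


Formula: EAR = (1 + r/m)^m - 1
Period rate: r/m = 0.0375 / 52 = 0.000721
Compounding: (1 + 0.000721)^52 = 1.038198
EAR = 1.038198 - 1 = 0.038198

0.038198


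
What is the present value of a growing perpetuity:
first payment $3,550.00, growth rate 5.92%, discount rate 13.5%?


Formula: PV = C / (r - g)
Spread: r - g = 0.135 - 0.0592 = 0.0758
Substituting: PV = $3,550.00 / 0.0758
PV = $46,833.77

$46,833.77


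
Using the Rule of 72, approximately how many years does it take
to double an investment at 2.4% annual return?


Formula: Years ≈ 72 / r
Substituting: Years ≈ 72 / 2.4
Years ≈ 30.0

30.0 years


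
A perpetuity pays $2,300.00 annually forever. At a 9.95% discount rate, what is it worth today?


Formula: PV = C / r
Substituting: PV = $2,300.00 / 0.0995
PV = $23,115.58

$23,115.58


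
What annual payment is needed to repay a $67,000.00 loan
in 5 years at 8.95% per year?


Formula: PMT = PV * r / (1 - (1+r)^(-n))
Denominator: 1 - (1 + 0.0895)^(-5) = 0.348576
Numerator: $67,000.00 * 0.0895 = 5996.5
PMT = 5996.5 / 0.348576 = $17,202.85

$17,202.85


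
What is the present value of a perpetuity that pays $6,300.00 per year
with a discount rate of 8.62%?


Formula: PV = C / r
Substituting: PV = $6,300.00 / 0.0862
PV = $73,085.85

$73,085.85


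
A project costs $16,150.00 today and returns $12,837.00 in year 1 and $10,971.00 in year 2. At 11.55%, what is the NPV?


Formula: NPV = C0 + C1/(1+r) + C2/(1+r)^2
Discount C1: $12,837.00 / (1 + 0.1155) = $11,507.84
Discount C2: $10,971.00 / (1 + 0.1155)^2 = $8,816.72
NPV = -$16,150.00 + $11,507.84 + $8,816.72 = $4,174.56

$4,174.56


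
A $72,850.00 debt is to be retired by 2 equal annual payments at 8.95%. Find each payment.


Formula: PMT = PV * r / (1 - (1+r)^(-n))
Denominator: 1 - (1 + 0.0895)^(-2) = 0.157547
Numerator: $72,850.00 * 0.0895 = 6520.075
PMT = 6520.075 / 0.157547 = $41,384.88

$41,384.88


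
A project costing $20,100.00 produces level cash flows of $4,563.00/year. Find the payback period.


Formula: Payback = investment / annual cash flow
Substituting: Payback = $20,100.00 / $4,563.00
Payback = 4.405 years

4.405 years


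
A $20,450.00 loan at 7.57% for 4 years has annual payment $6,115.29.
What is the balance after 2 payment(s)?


Formula: Balance = PV*(1+r)^k - PMT*((1+r)^k - 1)/r
Growth: (1 + 0.0757)^2 = 1.15713
Accumulated factor: ((1+r)^k - 1)/r = 2.0757
Balance = $20,450.00 * 1.15713 - $6,115.29 * 2.0757
Balance = $10,969.81

$10,969.81


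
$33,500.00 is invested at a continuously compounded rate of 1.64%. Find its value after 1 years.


Formula: FV = P * e^(r*t)
Exponent: r*t = 0.0164 * 1 = 0.0164
e^(0.0164) = 1.016535
FV = $33,500.00 * 1.016535 = $34,053.93

$34,053.93


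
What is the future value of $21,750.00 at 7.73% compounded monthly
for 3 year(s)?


Formula: FV = P * (1 + r/m)^(m*t)
Period rate: r/m = 0.0773 / 12 = 0.006442
Total periods: m*t = 12 * 3 = 36
Growth factor: (1 + 0.006442)^36 = 1.260056
FV = $21,750.00 * 1.260056 = $27,406.22

$27,406.22


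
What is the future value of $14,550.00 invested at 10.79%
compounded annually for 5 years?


Formula: FV = P * (1 + r)^n
Substituting: FV = $14,550.00 * (1 + 0.1079)^5
Growth factor: (1.1079)^5 = 1.669179
FV = $14,550.00 * 1.669179 = $24,286.55

$24,286.55


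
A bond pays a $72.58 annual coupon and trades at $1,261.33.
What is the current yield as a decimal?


Formula: Current yield = annual coupon / price
Substituting: CY = $72.58 / $1,261.33
CY = 0.057542

0.057542


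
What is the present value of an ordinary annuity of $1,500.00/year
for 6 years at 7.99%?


Formula: PV = PMT * (1 - (1+r)^(-n)) / r
Discount factor: (1 + 0.0799)^(-6) = 0.63052
Bracket: 1 - 0.63052 = 0.36948
PV = $1,500.00 * 0.36948 / 0.0799 = $6,936.42

$6,936.42


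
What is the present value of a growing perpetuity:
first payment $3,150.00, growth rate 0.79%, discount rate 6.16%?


Formula: PV = C / (r - g)
Spread: r - g = 0.0616 - 0.0079 = 0.0537
Substituting: PV = $3,150.00 / 0.0537
PV = $58,659.22

$58,659.22


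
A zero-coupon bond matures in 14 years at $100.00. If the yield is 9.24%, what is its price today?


Formula: Price = FV / (1 + r)^n
Substituting: Price = $100.00 / (1 + 0.0924)^14
Discount factor: (1.0924)^14 = 3.446225
Price = $100.00 / 3.446225 = $29.02

$29.02


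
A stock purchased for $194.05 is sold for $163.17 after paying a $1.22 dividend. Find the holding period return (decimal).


Formula: HPR = (P1 - P0 + D) / P0
Gain: $163.17 - $194.05 + $1.22 = -$29.66
HPR = -$29.66 / $194.05 = -0.1528

-0.1528


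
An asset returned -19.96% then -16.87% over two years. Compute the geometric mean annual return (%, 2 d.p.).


Formula: Geometric mean = ((1+r1)*(1+r2))^(1/2) - 1
Product: (1 + -0.1996) * (1 + -0.1687) = 0.8004 * 0.8313 = 0.665373
Square root: 0.665373^0.5 = 0.815704
Geometric mean = 0.815704 - 1 = -0.184296
As percentage: -18.43%

-18.43%


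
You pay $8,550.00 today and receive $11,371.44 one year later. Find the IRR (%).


Formula: IRR = C1/C0 - 1
Substituting: IRR = $11,371.44 / $8,550.00 - 1
Ratio: 1.329993 - 1 = 0.329993
IRR = 32.9993%

32.9993%


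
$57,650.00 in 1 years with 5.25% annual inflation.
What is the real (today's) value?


Formula: Real value = nominal / (1 + inflation)^years
Price level: (1 + 0.0525)^1 = 1.0525
Real value = $57,650.00 / 1.0525 = $54,774.35

$54,774.35


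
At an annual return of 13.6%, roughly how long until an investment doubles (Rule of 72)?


Formula: Years ≈ 72 / r
Substituting: Years ≈ 72 / 13.6
Years ≈ 5.3

5.3 years


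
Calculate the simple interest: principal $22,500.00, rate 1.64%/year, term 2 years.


Formula: I = P * r * t
Substituting: I = $22,500.00 * 0.0164 * 2
Step: I = $22,500.00 * 0.0328
I = $738.00

$738.00


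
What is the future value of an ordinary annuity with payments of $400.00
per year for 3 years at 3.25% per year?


Formula: FV = PMT * ((1+r)^n - 1) / r
Growth factor: (1 + 0.0325)^3 = 1.100703
Numerator: 1.100703 - 1 = 0.100703
FV = $400.00 * 0.100703 / 0.0325 = $1,239.42

$1,239.42


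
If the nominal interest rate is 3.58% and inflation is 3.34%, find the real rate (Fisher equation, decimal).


Formula: (1 + r_real) = (1 + r_nom) / (1 + inflation)
Substituting: (1 + r_real) = 1.0358 / 1.0334
(1 + r_real) = 1.002322
r_real = 1.002322 - 1 = 0.002322

0.002322


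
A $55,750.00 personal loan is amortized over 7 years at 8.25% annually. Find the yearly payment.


Formula: PMT = PV * r / (1 - (1+r)^(-n))
Denominator: 1 - (1 + 0.0825)^(-7) = 0.425877
Numerator: $55,750.00 * 0.0825 = 4599.375
PMT = 4599.375 / 0.425877 = $10,799.76

$10,799.76


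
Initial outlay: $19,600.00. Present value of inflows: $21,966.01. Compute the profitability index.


Formula: PI = PV(cash flows) / initial investment
Substituting: PI = $21,966.01 / $19,600.00
PI = 1.1207

1.1207


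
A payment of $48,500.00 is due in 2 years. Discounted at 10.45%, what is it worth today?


Formula: PV = FV / (1 + r)^n
Substituting: PV = $48,500.00 / (1 + 0.1045)^2
Discount factor: (1.1045)^2 = 1.21992
PV = $48,500.00 / 1.21992 = $39,756.70

$39,756.70


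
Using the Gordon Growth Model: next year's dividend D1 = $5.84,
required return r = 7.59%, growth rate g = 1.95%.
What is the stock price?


Formula: P = D1 / (r - g)
Spread: r - g = 0.0759 - 0.0195 = 0.0564
Substituting: P = $5.84 / 0.0564
P = $103.55

$103.55


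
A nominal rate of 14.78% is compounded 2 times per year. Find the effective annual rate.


Formula: EAR = (1 + r/m)^m - 1
Period rate: r/m = 0.1478 / 2 = 0.0739
Compounding: (1 + 0.0739)^2 = 1.153261
EAR = 1.153261 - 1 = 0.153261

0.153261


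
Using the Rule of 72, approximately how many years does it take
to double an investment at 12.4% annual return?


Formula: Years ≈ 72 / r
Substituting: Years ≈ 72 / 12.4
Years ≈ 5.8

5.8 years


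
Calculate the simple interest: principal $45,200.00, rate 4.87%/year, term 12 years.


Formula: I = P * r * t
Substituting: I = $45,200.00 * 0.0487 * 12
Step: I = $45,200.00 * 0.5844
I = $26,414.88

$26,414.88


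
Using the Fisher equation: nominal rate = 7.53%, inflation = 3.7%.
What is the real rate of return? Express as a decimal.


Formula: (1 + r_real) = (1 + r_nom) / (1 + inflation)
Substituting: (1 + r_real) = 1.0753 / 1.037
(1 + r_real) = 1.036933
r_real = 1.036933 - 1 = 0.036933

0.036933


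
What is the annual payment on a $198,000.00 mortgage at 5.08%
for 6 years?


Formula: PMT = PV * r / (1 - (1+r)^(-n))
Denominator: 1 - (1 + 0.0508)^(-6) = 0.257187
Numerator: $198,000.00 * 0.0508 = 10058.4
PMT = 10058.4 / 0.257187 = $39,109.32

$39,109.32


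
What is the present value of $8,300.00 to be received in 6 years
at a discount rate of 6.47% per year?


Formula: PV = FV / (1 + r)^n
Substituting: PV = $8,300.00 / (1 + 0.0647)^6
Discount factor: (1.0647)^6 = 1.456678
PV = $8,300.00 / 1.456678 = $5,697.90

$5,697.90


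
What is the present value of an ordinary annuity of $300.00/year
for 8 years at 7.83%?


Formula: PV = PMT * (1 - (1+r)^(-n)) / r
Discount factor: (1 + 0.0783)^(-8) = 0.547121
Bracket: 1 - 0.547121 = 0.452879
PV = $300.00 * 0.452879 / 0.0783 = $1,735.17

$1,735.17


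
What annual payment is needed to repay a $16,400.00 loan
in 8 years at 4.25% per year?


Formula: PMT = PV * r / (1 - (1+r)^(-n))
Denominator: 1 - (1 + 0.0425)^(-8) = 0.283211
Numerator: $16,400.00 * 0.0425 = 697.0
PMT = 697.0 / 0.283211 = $2,461.06

$2,461.06


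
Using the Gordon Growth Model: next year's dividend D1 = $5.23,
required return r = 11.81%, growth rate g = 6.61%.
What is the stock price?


Formula: P = D1 / (r - g)
Spread: r - g = 0.1181 - 0.0661 = 0.052
Substituting: P = $5.23 / 0.052
P = $100.58

$100.58


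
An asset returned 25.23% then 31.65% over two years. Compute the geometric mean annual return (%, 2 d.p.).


Formula: Geometric mean = ((1+r1)*(1+r2))^(1/2) - 1
Product: (1 + 0.2523) * (1 + 0.3165) = 1.2523 * 1.3165 = 1.648653
Square root: 1.648653^0.5 = 1.283999
Geometric mean = 1.283999 - 1 = 0.283999
As percentage: 28.40%

28.40%


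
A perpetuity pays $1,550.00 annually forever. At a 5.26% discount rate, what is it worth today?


Formula: PV = C / r
Substituting: PV = $1,550.00 / 0.0526
PV = $29,467.68

$29,467.68


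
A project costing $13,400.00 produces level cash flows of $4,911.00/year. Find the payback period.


Formula: Payback = investment / annual cash flow
Substituting: Payback = $13,400.00 / $4,911.00
Payback = 2.7286 years

2.7286 years


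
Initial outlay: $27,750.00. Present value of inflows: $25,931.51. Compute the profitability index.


Formula: PI = PV(cash flows) / initial investment
Substituting: PI = $25,931.51 / $27,750.00
PI = 0.9345

0.9345


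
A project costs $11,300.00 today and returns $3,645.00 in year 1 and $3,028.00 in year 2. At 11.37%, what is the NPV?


Formula: NPV = C0 + C1/(1+r) + C2/(1+r)^2
Discount C1: $3,645.00 / (1 + 0.1137) = $3,272.87
Discount C2: $3,028.00 / (1 + 0.1137)^2 = $2,441.29
NPV = -$11,300.00 + $3,272.87 + $2,441.29 = -$5,585.84

-$5,585.84


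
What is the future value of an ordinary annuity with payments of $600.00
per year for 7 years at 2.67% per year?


Formula: FV = PMT * ((1+r)^n - 1) / r
Growth factor: (1 + 0.0267)^7 = 1.202555
Numerator: 1.202555 - 1 = 0.202555
FV = $600.00 * 0.202555 / 0.0267 = $4,551.80

$4,551.80


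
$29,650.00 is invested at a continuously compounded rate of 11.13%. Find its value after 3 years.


Formula: FV = P * e^(r*t)
Exponent: r*t = 0.1113 * 3 = 0.3339
e^(0.3339) = 1.396403
FV = $29,650.00 * 1.396403 = $41,403.36

$41,403.36


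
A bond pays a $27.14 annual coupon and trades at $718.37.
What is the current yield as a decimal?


Formula: Current yield = annual coupon / price
Substituting: CY = $27.14 / $718.37
CY = 0.03778

0.03778


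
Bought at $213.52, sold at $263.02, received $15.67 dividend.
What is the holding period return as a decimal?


Formula: HPR = (P1 - P0 + D) / P0
Gain: $263.02 - $213.52 + $15.67 = $65.17
HPR = $65.17 / $213.52 = 0.3052

0.3052


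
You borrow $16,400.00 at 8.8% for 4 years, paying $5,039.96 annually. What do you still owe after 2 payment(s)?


Formula: Balance = PV*(1+r)^k - PMT*((1+r)^k - 1)/r
Growth: (1 + 0.088)^2 = 1.183744
Accumulated factor: ((1+r)^k - 1)/r = 2.088
Balance = $16,400.00 * 1.183744 - $5,039.96 * 2.088
Balance = $8,889.97

$8,889.97


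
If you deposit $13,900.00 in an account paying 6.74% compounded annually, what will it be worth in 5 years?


Formula: FV = P * (1 + r)^n
Substituting: FV = $13,900.00 * (1 + 0.0674)^5
Growth factor: (1.0674)^5 = 1.385594
FV = $13,900.00 * 1.385594 = $19,259.76

$19,259.76


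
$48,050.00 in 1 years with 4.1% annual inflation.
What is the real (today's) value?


Formula: Real value = nominal / (1 + inflation)^years
Price level: (1 + 0.041)^1 = 1.041
Real value = $48,050.00 / 1.041 = $46,157.54

$46,157.54


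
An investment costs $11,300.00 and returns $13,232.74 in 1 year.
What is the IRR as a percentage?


Formula: IRR = C1/C0 - 1
Substituting: IRR = $13,232.74 / $11,300.00 - 1
Ratio: 1.171039 - 1 = 0.171039
IRR = 17.1039%

17.1039%


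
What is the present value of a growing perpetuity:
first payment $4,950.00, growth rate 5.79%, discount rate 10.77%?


Formula: PV = C / (r - g)
Spread: r - g = 0.1077 - 0.0579 = 0.0498
Substituting: PV = $4,950.00 / 0.0498
PV = $99,397.59

$99,397.59


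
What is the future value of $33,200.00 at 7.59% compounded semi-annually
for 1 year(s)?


Formula: FV = P * (1 + r/m)^(m*t)
Period rate: r/m = 0.0759 / 2 = 0.03795
Total periods: m*t = 2 * 1 = 2
Growth factor: (1 + 0.03795)^2 = 1.07734
FV = $33,200.00 * 1.07734 = $35,767.69

$35,767.69


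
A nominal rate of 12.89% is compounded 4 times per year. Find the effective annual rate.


Formula: EAR = (1 + r/m)^m - 1
Period rate: r/m = 0.1289 / 4 = 0.032225
Compounding: (1 + 0.032225)^4 = 1.135266
EAR = 1.135266 - 1 = 0.135266

0.135266


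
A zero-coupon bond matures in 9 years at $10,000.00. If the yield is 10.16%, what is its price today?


Formula: Price = FV / (1 + r)^n
Substituting: Price = $10,000.00 / (1 + 0.1016)^9
Discount factor: (1.1016)^9 = 2.388996
Price = $10,000.00 / 2.388996 = $4,185.86

$4,185.86


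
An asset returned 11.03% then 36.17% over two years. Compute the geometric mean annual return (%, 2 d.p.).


Formula: Geometric mean = ((1+r1)*(1+r2))^(1/2) - 1
Product: (1 + 0.1103) * (1 + 0.3617) = 1.1103 * 1.3617 = 1.511896
Square root: 1.511896^0.5 = 1.229592
Geometric mean = 1.229592 - 1 = 0.229592
As percentage: 22.96%

22.96%


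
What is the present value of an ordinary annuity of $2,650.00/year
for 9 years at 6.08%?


Formula: PV = PMT * (1 - (1+r)^(-n)) / r
Discount factor: (1 + 0.0608)^(-9) = 0.587893
Bracket: 1 - 0.587893 = 0.412107
PV = $2,650.00 * 0.412107 / 0.0608 = $17,961.89

$17,961.89


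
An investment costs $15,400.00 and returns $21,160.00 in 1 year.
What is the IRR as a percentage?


Formula: IRR = C1/C0 - 1
Substituting: IRR = $21,160.00 / $15,400.00 - 1
Ratio: 1.374026 - 1 = 0.374026
IRR = 37.4026%

37.4026%


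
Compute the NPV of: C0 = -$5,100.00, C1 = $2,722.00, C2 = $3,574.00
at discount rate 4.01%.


Formula: NPV = C0 + C1/(1+r) + C2/(1+r)^2
Discount C1: $2,722.00 / (1 + 0.0401) = $2,617.06
Discount C2: $3,574.00 / (1 + 0.0401)^2 = $3,303.73
NPV = -$5,100.00 + $2,617.06 + $3,303.73 = $820.78

$820.78


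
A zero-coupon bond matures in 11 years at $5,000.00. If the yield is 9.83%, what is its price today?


Formula: Price = FV / (1 + r)^n
Substituting: Price = $5,000.00 / (1 + 0.0983)^11
Discount factor: (1.0983)^11 = 2.804987
Price = $5,000.00 / 2.804987 = $1,782.54

$1,782.54


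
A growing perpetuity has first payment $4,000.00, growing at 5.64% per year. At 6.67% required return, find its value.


Formula: PV = C / (r - g)
Spread: r - g = 0.0667 - 0.0564 = 0.0103
Substituting: PV = $4,000.00 / 0.0103
PV = $388,349.51

$388,349.51


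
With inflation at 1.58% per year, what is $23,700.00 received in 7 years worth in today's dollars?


Formula: Real value = nominal / (1 + inflation)^years
Price level: (1 + 0.0158)^7 = 1.115983
Real value = $23,700.00 / 1.115983 = $21,236.89

$21,236.89


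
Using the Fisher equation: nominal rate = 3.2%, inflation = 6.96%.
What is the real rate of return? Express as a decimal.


Formula: (1 + r_real) = (1 + r_nom) / (1 + inflation)
Substituting: (1 + r_real) = 1.032 / 1.0696
(1 + r_real) = 0.964847
r_real = 0.964847 - 1 = -0.035153

-0.035153


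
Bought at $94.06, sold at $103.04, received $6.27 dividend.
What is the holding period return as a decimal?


Formula: HPR = (P1 - P0 + D) / P0
Gain: $103.04 - $94.06 + $6.27 = $15.25
HPR = $15.25 / $94.06 = 0.1621

0.1621


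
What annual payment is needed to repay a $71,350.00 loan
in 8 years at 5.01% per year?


Formula: PMT = PV * r / (1 - (1+r)^(-n))
Denominator: 1 - (1 + 0.0501)^(-8) = 0.323676
Numerator: $71,350.00 * 0.0501 = 3574.635
PMT = 3574.635 / 0.323676 = $11,043.86

$11,043.86


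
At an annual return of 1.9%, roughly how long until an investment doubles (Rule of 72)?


Formula: Years ≈ 72 / r
Substituting: Years ≈ 72 / 1.9
Years ≈ 37.9

37.9 years


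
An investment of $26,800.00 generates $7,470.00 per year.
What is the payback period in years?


Formula: Payback = investment / annual cash flow
Substituting: Payback = $26,800.00 / $7,470.00
Payback = 3.5877 years

3.5877 years


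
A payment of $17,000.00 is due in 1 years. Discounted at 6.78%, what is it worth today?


Formula: PV = FV / (1 + r)^n
Substituting: PV = $17,000.00 / (1 + 0.0678)^1
Discount factor: (1.0678)^1 = 1.0678
PV = $17,000.00 / 1.0678 = $15,920.58

$15,920.58


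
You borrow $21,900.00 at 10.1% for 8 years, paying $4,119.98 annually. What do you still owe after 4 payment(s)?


Formula: Balance = PV*(1+r)^k - PMT*((1+r)^k - 1)/r
Growth: (1 + 0.101)^4 = 1.469431
Accumulated factor: ((1+r)^k - 1)/r = 4.647834
Balance = $21,900.00 * 1.469431 - $4,119.98 * 4.647834
Balance = $13,031.56

$13,031.56


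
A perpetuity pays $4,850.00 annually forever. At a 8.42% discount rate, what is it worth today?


Formula: PV = C / r
Substituting: PV = $4,850.00 / 0.0842
PV = $57,600.95

$57,600.95


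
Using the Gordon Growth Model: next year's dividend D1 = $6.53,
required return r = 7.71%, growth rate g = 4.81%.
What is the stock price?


Formula: P = D1 / (r - g)
Spread: r - g = 0.0771 - 0.0481 = 0.029
Substituting: P = $6.53 / 0.029
P = $225.17

$225.17


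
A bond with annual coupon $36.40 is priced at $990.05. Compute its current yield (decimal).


Formula: Current yield = annual coupon / price
Substituting: CY = $36.40 / $990.05
CY = 0.036766

0.036766


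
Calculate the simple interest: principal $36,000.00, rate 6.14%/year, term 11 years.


Formula: I = P * r * t
Substituting: I = $36,000.00 * 0.0614 * 11
Step: I = $36,000.00 * 0.6754
I = $24,314.40

$24,314.40


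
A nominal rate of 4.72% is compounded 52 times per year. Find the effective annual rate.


Formula: EAR = (1 + r/m)^m - 1
Period rate: r/m = 0.0472 / 52 = 0.000908
Compounding: (1 + 0.000908)^52 = 1.048309
EAR = 1.048309 - 1 = 0.048309

0.048309


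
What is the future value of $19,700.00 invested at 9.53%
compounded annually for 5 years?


Formula: FV = P * (1 + r)^n
Substituting: FV = $19,700.00 * (1 + 0.0953)^5
Growth factor: (1.0953)^5 = 1.576396
FV = $19,700.00 * 1.576396 = $31,055.01

$31,055.01


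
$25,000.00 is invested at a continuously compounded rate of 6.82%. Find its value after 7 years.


Formula: FV = P * e^(r*t)
Exponent: r*t = 0.0682 * 7 = 0.4774
e^(0.4774) = 1.611878
FV = $25,000.00 * 1.611878 = $40,296.95

$40,296.95


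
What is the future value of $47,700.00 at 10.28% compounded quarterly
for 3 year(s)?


Formula: FV = P * (1 + r/m)^(m*t)
Period rate: r/m = 0.1028 / 4 = 0.0257
Total periods: m*t = 4 * 3 = 12
Growth factor: (1 + 0.0257)^12 = 1.355952
FV = $47,700.00 * 1.355952 = $64,678.90

$64,678.90


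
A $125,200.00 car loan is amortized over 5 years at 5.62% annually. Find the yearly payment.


Formula: PMT = PV * r / (1 - (1+r)^(-n))
Denominator: 1 - (1 + 0.0562)^(-5) = 0.239202
Numerator: $125,200.00 * 0.0562 = 7036.24
PMT = 7036.24 / 0.239202 = $29,415.43

$29,415.43


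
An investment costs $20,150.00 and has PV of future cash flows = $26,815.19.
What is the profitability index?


Formula: PI = PV(cash flows) / initial investment
Substituting: PI = $26,815.19 / $20,150.00
PI = 1.3308

1.3308


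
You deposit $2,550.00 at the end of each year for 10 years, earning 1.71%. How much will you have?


Formula: FV = PMT * ((1+r)^n - 1) / r
Growth factor: (1 + 0.0171)^10 = 1.184777
Numerator: 1.184777 - 1 = 0.184777
FV = $2,550.00 * 0.184777 / 0.0171 = $27,554.44

$27,554.44


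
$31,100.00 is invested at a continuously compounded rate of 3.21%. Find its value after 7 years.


Formula: FV = P * e^(r*t)
Exponent: r*t = 0.0321 * 7 = 0.2247
e^(0.2247) = 1.251947
FV = $31,100.00 * 1.251947 = $38,935.55

$38,935.55


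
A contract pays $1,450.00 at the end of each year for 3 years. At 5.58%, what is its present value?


Formula: PV = PMT * (1 - (1+r)^(-n)) / r
Discount factor: (1 + 0.0558)^(-3) = 0.849679
Bracket: 1 - 0.849679 = 0.150321
PV = $1,450.00 * 0.150321 / 0.0558 = $3,906.18

$3,906.18


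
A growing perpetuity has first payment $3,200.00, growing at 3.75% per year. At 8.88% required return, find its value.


Formula: PV = C / (r - g)
Spread: r - g = 0.0888 - 0.0375 = 0.0513
Substituting: PV = $3,200.00 / 0.0513
PV = $62,378.17

$62,378.17


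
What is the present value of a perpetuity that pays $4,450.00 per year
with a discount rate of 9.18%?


Formula: PV = C / r
Substituting: PV = $4,450.00 / 0.0918
PV = $48,474.95

$48,474.95


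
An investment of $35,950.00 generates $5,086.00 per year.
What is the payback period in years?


Formula: Payback = investment / annual cash flow
Substituting: Payback = $35,950.00 / $5,086.00
Payback = 7.0684 years

7.0684 years


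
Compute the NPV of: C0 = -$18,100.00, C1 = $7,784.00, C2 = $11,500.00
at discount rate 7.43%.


Formula: NPV = C0 + C1/(1+r) + C2/(1+r)^2
Discount C1: $7,784.00 / (1 + 0.0743) = $7,245.65
Discount C2: $11,500.00 / (1 + 0.0743)^2 = $9,964.30
NPV = -$18,100.00 + $7,245.65 + $9,964.30 = -$890.05

-$890.05


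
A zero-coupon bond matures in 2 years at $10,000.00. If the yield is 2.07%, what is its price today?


Formula: Price = FV / (1 + r)^n
Substituting: Price = $10,000.00 / (1 + 0.0207)^2
Discount factor: (1.0207)^2 = 1.041828
Price = $10,000.00 / 1.041828 = $9,598.51

$9,598.51


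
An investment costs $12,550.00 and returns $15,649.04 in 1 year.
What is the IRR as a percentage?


Formula: IRR = C1/C0 - 1
Substituting: IRR = $15,649.04 / $12,550.00 - 1
Ratio: 1.246935 - 1 = 0.246935
IRR = 24.6935%

24.6935%


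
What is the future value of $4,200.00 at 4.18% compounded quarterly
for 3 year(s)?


Formula: FV = P * (1 + r/m)^(m*t)
Period rate: r/m = 0.0418 / 4 = 0.01045
Total periods: m*t = 4 * 3 = 12
Growth factor: (1 + 0.01045)^12 = 1.132864
FV = $4,200.00 * 1.132864 = $4,758.03

$4,758.03


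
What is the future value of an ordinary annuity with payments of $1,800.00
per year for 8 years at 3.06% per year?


Formula: FV = PMT * ((1+r)^n - 1) / r
Growth factor: (1 + 0.0306)^8 = 1.272686
Numerator: 1.272686 - 1 = 0.272686
FV = $1,800.00 * 0.272686 / 0.0306 = $16,040.33

$16,040.33


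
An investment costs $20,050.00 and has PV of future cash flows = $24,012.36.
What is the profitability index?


Formula: PI = PV(cash flows) / initial investment
Substituting: PI = $24,012.36 / $20,050.00
PI = 1.1976

1.1976


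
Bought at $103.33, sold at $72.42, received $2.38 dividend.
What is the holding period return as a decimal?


Formula: HPR = (P1 - P0 + D) / P0
Gain: $72.42 - $103.33 + $2.38 = -$28.53
HPR = -$28.53 / $103.33 = -0.2761

-0.2761


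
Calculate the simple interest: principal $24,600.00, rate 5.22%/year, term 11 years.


Formula: I = P * r * t
Substituting: I = $24,600.00 * 0.0522 * 11
Step: I = $24,600.00 * 0.5742
I = $14,125.32

$14,125.32


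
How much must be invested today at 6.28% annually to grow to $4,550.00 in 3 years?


Formula: PV = FV / (1 + r)^n
Substituting: PV = $4,550.00 / (1 + 0.0628)^3
Discount factor: (1.0628)^3 = 1.200479
PV = $4,550.00 / 1.200479 = $3,790.15

$3,790.15


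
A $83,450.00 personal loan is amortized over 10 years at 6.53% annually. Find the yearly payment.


Formula: PMT = PV * r / (1 - (1+r)^(-n))
Denominator: 1 - (1 + 0.0653)^(-10) = 0.468772
Numerator: $83,450.00 * 0.0653 = 5449.285
PMT = 5449.285 / 0.468772 = $11,624.59

$11,624.59


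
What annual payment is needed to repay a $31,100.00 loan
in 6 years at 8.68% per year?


Formula: PMT = PV * r / (1 - (1+r)^(-n))
Denominator: 1 - (1 + 0.0868)^(-6) = 0.393121
Numerator: $31,100.00 * 0.0868 = 2699.48
PMT = 2699.48 / 0.393121 = $6,866.79

$6,866.79


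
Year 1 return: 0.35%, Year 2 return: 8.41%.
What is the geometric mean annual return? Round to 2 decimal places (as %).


Formula: Geometric mean = ((1+r1)*(1+r2))^(1/2) - 1
Product: (1 + 0.0035) * (1 + 0.0841) = 1.0035 * 1.0841 = 1.087894
Square root: 1.087894^0.5 = 1.043022
Geometric mean = 1.043022 - 1 = 0.043022
As percentage: 4.30%

4.30%


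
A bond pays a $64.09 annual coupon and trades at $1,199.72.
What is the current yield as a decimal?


Formula: Current yield = annual coupon / price
Substituting: CY = $64.09 / $1,199.72
CY = 0.053421

0.053421


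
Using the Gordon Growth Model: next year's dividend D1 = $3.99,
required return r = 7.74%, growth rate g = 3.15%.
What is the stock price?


Formula: P = D1 / (r - g)
Spread: r - g = 0.0774 - 0.0315 = 0.0459
Substituting: P = $3.99 / 0.0459
P = $86.93

$86.93


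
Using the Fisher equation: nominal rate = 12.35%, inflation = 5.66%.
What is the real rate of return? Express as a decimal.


Formula: (1 + r_real) = (1 + r_nom) / (1 + inflation)
Substituting: (1 + r_real) = 1.1235 / 1.0566
(1 + r_real) = 1.063316
r_real = 1.063316 - 1 = 0.063316

0.063316


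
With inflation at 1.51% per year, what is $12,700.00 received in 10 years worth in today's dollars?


Formula: Real value = nominal / (1 + inflation)^years
Price level: (1 + 0.0151)^10 = 1.161685
Real value = $12,700.00 / 1.161685 = $10,932.40

$10,932.40


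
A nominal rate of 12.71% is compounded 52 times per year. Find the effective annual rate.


Formula: EAR = (1 + r/m)^m - 1
Period rate: r/m = 0.1271 / 52 = 0.002444
Compounding: (1 + 0.002444)^52 = 1.135354
EAR = 1.135354 - 1 = 0.135354

0.135354


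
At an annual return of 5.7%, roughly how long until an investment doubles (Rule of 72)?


Formula: Years ≈ 72 / r
Substituting: Years ≈ 72 / 5.7
Years ≈ 12.6

12.6 years


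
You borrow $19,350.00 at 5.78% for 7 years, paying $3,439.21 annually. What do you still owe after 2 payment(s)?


Formula: Balance = PV*(1+r)^k - PMT*((1+r)^k - 1)/r
Growth: (1 + 0.0578)^2 = 1.118941
Accumulated factor: ((1+r)^k - 1)/r = 2.0578
Balance = $19,350.00 * 1.118941 - $3,439.21 * 2.0578
Balance = $14,574.30

$14,574.30


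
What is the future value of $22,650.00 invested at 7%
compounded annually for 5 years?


Formula: FV = P * (1 + r)^n
Substituting: FV = $22,650.00 * (1 + 0.07)^5
Growth factor: (1.07)^5 = 1.402552
FV = $22,650.00 * 1.402552 = $31,767.80

$31,767.80


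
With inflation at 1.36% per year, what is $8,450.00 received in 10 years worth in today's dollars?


Formula: Real value = nominal / (1 + inflation)^years
Price level: (1 + 0.0136)^10 = 1.144632
Real value = $8,450.00 / 1.144632 = $7,382.28

$7,382.28


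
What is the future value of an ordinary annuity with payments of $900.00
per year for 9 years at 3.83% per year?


Formula: FV = PMT * ((1+r)^n - 1) / r
Growth factor: (1 + 0.0383)^9 = 1.402509
Numerator: 1.402509 - 1 = 0.402509
FV = $900.00 * 0.402509 / 0.0383 = $9,458.44

$9,458.44


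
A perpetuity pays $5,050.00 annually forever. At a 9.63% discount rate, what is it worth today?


Formula: PV = C / r
Substituting: PV = $5,050.00 / 0.0963
PV = $52,440.29

$52,440.29


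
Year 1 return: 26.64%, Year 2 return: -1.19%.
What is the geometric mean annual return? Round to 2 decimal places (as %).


Formula: Geometric mean = ((1+r1)*(1+r2))^(1/2) - 1
Product: (1 + 0.2664) * (1 + -0.0119) = 1.2664 * 0.9881 = 1.25133
Square root: 1.25133^0.5 = 1.118629
Geometric mean = 1.118629 - 1 = 0.118629
As percentage: 11.86%

11.86%


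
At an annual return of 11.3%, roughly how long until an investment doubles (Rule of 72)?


Formula: Years ≈ 72 / r
Substituting: Years ≈ 72 / 11.3
Years ≈ 6.4

6.4 years


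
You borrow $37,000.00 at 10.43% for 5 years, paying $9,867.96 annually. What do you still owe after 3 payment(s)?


Formula: Balance = PV*(1+r)^k - PMT*((1+r)^k - 1)/r
Growth: (1 + 0.1043)^3 = 1.34667
Accumulated factor: ((1+r)^k - 1)/r = 3.323778
Balance = $37,000.00 * 1.34667 - $9,867.96 * 3.323778
Balance = $17,027.88

$17,027.88


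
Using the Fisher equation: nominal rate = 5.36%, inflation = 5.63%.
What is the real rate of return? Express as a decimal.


Formula: (1 + r_real) = (1 + r_nom) / (1 + inflation)
Substituting: (1 + r_real) = 1.0536 / 1.0563
(1 + r_real) = 0.997444
r_real = 0.997444 - 1 = -0.002556

-0.002556
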